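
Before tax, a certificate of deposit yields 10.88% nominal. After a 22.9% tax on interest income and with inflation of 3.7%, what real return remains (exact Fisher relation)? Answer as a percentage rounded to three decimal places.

After-tax nominal return = 10.88% × (1 − 0.229) = 8.38848%.
1 + r = 1.0838848 / 1.03700 = 1.045212
After-tax real rate = 1.045212 − 1 → 4.521%.

4.521%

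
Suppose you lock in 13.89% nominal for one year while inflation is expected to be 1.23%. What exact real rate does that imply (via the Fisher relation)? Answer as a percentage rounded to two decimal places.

1 + r = 1.13890 / 1.01230 = 1.125062
r = 1.125062 − 1 = 12.5062%, i.e. 12.51%.

12.51%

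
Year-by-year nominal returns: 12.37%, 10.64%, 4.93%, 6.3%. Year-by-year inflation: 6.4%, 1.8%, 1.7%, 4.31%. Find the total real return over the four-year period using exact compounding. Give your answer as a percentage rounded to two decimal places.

20.69%

Nominal growth factor = 1.1237 × 1.1064 × 1.0493 × 1.0630 = 1.386741
Price-level growth factor = 1.0640 × 1.0180 × 1.0170 × 1.0431 = 1.149043
Real growth factor = 1.386741 / 1.149043 = 1.206866
Total real return = 1.206866 − 1 → 20.69%.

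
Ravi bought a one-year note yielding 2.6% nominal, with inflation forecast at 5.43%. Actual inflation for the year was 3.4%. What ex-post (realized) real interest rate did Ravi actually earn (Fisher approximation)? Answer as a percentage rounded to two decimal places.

Ex-post: 2.6% − 3.4% = -0.800%
So the realized real rate is -0.80%.

-0.80%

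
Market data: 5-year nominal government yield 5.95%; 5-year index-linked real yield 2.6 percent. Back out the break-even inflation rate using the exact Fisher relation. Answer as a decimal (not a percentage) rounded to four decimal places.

0.0327

(1 + π) = (1 + i)/(1 + r) = 1.05950 / 1.02600 = 1.032651
Break-even inflation = 1.032651 − 1 → 0.0327.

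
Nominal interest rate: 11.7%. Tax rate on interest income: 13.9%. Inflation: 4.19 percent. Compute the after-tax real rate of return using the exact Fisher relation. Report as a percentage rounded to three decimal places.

5.647%

After-tax nominal return = 11.7% × (1 − 0.139) = 10.0737%.
1 + r = 1.100737 / 1.04190 = 1.056471
After-tax real rate = 1.056471 − 1 → 5.647%.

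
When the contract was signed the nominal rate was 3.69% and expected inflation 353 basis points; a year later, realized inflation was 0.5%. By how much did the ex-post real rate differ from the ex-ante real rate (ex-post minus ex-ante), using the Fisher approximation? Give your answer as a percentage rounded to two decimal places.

3.03%

Ex-ante: 3.69% − 3.53% = 0.160%
Ex-post: 3.69% − 0.5% = 3.190%
Difference (ex-post − ex-ante) = 3.0300% → 3.03%.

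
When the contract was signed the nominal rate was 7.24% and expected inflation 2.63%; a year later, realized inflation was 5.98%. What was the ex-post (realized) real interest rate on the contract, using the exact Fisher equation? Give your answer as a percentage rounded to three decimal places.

1.189%

Ex-post: (1 + 0.0724)/(1 + 0.0598) − 1 = 1.1889%
So the realized real rate is 1.189%.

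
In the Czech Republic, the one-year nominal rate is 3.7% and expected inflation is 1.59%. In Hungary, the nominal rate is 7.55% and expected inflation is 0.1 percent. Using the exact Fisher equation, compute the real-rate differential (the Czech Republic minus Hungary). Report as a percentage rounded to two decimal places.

-5.37%

The Czech Republic: (1 + 0.0370)/(1 + 0.0159) − 1 = 2.0770%
Hungary: (1 + 0.0755)/(1 + 0.0010) − 1 = 7.4426%
Differential = 2.0770% − 7.4426% = -5.3656% → -5.37%.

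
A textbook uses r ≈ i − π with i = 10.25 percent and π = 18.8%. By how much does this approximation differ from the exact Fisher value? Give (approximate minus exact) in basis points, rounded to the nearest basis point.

-135 basis points

Approximate: r ≈ 10.250% − 18.800% = -8.5500%
Exact: (1 + 0.1025)/(1 + 0.1880) − 1 = -7.1970%
Error = -8.5500% − (-7.1970%) = -1.3530% → -135 basis points.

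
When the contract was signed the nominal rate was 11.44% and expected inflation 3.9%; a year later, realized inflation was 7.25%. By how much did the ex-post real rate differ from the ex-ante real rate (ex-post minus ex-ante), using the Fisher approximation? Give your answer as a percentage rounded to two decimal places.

-3.35%

Ex-ante: 11.44% − 3.9% = 7.540%
Ex-post: 11.44% − 7.25% = 4.190%
Difference (ex-post − ex-ante) = -3.3500% → -3.35%.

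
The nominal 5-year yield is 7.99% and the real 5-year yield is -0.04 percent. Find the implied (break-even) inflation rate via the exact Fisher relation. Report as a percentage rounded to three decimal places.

(1 + π) = (1 + i)/(1 + r) = 1.07990 / 0.99960 = 1.080332
Break-even inflation = 1.080332 − 1 → 8.033%.

8.033%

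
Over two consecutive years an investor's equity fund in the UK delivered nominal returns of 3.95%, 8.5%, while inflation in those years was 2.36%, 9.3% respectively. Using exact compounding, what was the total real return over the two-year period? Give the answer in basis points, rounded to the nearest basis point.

81 basis points

Nominal growth factor = 1.0395 × 1.0850 = 1.127858
Price-level growth factor = 1.0236 × 1.0930 = 1.118795
Real growth factor = 1.127858 / 1.118795 = 1.008100
Total real return = 1.008100 − 1 → 81 basis points.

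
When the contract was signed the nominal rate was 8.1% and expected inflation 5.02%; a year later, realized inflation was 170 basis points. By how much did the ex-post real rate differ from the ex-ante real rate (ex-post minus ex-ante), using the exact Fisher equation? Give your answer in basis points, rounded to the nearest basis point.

Ex-ante: (1 + 0.0810)/(1 + 0.0502) − 1 = 2.9328%
Ex-post: (1 + 0.0810)/(1 + 0.0170) − 1 = 6.2930%
Difference (ex-post − ex-ante) = 3.3602% → 336 basis points.

336 basis points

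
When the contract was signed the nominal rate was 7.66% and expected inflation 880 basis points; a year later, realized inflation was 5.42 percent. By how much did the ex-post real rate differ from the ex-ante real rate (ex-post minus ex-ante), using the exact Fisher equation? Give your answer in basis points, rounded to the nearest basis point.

317 basis points

Ex-ante: (1 + 0.0766)/(1 + 0.0880) − 1 = -1.0478%
Ex-post: (1 + 0.0766)/(1 + 0.0542) − 1 = 2.1248%
Difference (ex-post − ex-ante) = 3.1726% → 317 basis points.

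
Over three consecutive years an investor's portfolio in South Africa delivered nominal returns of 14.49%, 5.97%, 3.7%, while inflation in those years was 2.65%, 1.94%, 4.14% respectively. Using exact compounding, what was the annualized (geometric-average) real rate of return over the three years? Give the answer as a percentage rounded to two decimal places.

4.91%

Nominal growth factor = 1.1449 × 1.0597 × 1.0370 = 1.25814080
Price-level growth factor = 1.0265 × 1.0194 × 1.0414 = 1.08973564
Real growth factor = 1.25814080 / 1.08973564 = 1.15453762
Annualized real rate = 1.15453762^(1/3) − 1 = 4.9066% → 4.91%.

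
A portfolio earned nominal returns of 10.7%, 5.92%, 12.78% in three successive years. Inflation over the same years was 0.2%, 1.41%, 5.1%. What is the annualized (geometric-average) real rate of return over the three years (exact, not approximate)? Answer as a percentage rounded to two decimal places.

Nominal growth factor = 1.1070 × 1.0592 × 1.1278 = 1.32238430
Price-level growth factor = 1.0020 × 1.0141 × 1.0510 = 1.06795074
Real growth factor = 1.32238430 / 1.06795074 = 1.23824466
Annualized real rate = 1.23824466^(1/3) − 1 = 7.3830% → 7.38%.

7.38%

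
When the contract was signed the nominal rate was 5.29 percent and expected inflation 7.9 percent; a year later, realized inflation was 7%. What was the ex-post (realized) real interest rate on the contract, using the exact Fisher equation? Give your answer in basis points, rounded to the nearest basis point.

Ex-post: (1 + 0.0529)/(1 + 0.0700) − 1 = -1.5981%
So the realized real rate is -160 basis points.

-160 basis points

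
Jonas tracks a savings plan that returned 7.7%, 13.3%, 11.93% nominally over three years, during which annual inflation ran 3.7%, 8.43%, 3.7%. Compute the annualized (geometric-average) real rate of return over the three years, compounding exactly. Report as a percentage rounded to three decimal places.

5.413%

Compound the nominal returns: 1.0770 × 1.1330 × 1.1193 = 1.36581575.
Compound inflation: 1.0370 × 1.0843 × 1.0370 = 1.16602261.
Deflate: 1.36581575 / 1.16602261 = 1.17134586.
Annualized real rate = 1.17134586^(1/3) − 1 = 5.4132% → 5.413%.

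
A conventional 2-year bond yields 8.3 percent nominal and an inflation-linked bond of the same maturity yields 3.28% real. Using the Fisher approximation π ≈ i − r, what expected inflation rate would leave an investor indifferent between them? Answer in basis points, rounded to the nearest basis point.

π ≈ i − r = 8.3% − 3.28% → 502 basis points.

502 basis points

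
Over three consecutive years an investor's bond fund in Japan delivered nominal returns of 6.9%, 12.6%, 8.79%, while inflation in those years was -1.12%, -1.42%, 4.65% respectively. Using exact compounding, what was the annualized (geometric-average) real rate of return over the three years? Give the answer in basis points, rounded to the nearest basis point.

868 basis points

Nominal growth factor = 1.0690 × 1.1260 × 1.0879 = 1.30949870
Price-level growth factor = 0.9888 × 0.9858 × 1.0465 = 1.02008534
Real growth factor = 1.30949870 / 1.02008534 = 1.28371486
Annualized real rate = 1.28371486^(1/3) − 1 = 8.6816% → 868 basis points.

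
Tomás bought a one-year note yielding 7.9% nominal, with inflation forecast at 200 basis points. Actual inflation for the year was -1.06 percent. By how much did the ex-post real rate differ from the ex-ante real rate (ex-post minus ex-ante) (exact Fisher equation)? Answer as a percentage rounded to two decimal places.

3.27%

Ex-ante: (1 + 0.0790)/(1 + 0.0200) − 1 = 5.7843%
Ex-post: (1 + 0.0790)/(1 − 0.0106) − 1 = 9.0560%
Difference (ex-post − ex-ante) = 3.2717% → 3.27%.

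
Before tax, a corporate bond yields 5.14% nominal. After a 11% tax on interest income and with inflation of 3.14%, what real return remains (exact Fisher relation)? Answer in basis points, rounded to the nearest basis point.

139 basis points

After-tax nominal return = 5.14% × (1 − 0.11) = 4.5746%.
1 + r = 1.045746 / 1.03140 = 1.013909
After-tax real rate = 1.013909 − 1 → 139 basis points.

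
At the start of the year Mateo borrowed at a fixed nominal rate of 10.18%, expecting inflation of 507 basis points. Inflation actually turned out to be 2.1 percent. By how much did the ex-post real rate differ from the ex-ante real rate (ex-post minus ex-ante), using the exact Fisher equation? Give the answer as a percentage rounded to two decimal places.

Ex-ante: (1 + 0.1018)/(1 + 0.0507) − 1 = 4.8634%
Ex-post: (1 + 0.1018)/(1 + 0.0210) − 1 = 7.9138%
Difference (ex-post − ex-ante) = 3.0504% → 3.05%.

3.05%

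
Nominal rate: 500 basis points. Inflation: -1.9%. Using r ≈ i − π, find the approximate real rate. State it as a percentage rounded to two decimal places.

6.90%

r ≈ i − π = 5% − (-1.9%) = 6.90%.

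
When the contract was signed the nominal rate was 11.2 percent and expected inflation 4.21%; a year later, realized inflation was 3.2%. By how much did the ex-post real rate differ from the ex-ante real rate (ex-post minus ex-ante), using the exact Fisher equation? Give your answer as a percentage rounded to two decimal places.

Ex-ante: (1 + 0.1120)/(1 + 0.0421) − 1 = 6.7076%
Ex-post: (1 + 0.1120)/(1 + 0.0320) − 1 = 7.7519%
Difference (ex-post − ex-ante) = 1.0443% → 1.04%.

1.04%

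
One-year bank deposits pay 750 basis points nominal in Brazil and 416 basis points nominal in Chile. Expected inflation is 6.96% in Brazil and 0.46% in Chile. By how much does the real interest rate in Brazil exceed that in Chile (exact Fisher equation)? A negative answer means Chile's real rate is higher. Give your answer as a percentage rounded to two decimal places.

Brazil: (1 + 0.0750)/(1 + 0.0696) − 1 = 0.5049%
Chile: (1 + 0.0416)/(1 + 0.0046) − 1 = 3.6831%
Differential = 0.5049% − 3.6831% = -3.1782% → -3.18%.

-3.18%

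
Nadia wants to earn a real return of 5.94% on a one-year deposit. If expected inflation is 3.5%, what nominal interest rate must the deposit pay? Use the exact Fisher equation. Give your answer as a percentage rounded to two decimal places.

(1 + i) = (1 + r)(1 + π) = 1.05940 × 1.03500 = 1.096479
i = 1.096479 − 1, so the required nominal rate is 9.65%.

9.65%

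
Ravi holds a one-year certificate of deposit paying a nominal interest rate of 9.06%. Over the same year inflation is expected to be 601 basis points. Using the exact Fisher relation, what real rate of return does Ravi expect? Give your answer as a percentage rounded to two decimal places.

1 + r = 1.09060 / 1.06010 = 1.028771
r = 1.028771 − 1 = 2.8771%, i.e. 2.88%.

2.88%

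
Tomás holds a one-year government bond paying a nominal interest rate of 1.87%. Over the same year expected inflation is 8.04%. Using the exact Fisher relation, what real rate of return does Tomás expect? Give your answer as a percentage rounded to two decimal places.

-5.71%

By the Fisher relation, 1 + r = (1 + i)/(1 + π).
1 + r = 1.01870 / 1.08040 = 0.942892
r = 0.942892 − 1 = -5.7108%, i.e. -5.71%.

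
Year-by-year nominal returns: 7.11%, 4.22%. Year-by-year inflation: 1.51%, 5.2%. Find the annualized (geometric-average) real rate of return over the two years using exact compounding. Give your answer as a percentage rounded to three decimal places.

Nominal growth factor = 1.0711 × 1.0422 = 1.11630042
Price-level growth factor = 1.0151 × 1.0520 = 1.06788520
Real growth factor = 1.11630042 / 1.06788520 = 1.04533748
Annualized real rate = 1.04533748^(1/2) − 1 = 2.2417% → 2.242%.

2.242%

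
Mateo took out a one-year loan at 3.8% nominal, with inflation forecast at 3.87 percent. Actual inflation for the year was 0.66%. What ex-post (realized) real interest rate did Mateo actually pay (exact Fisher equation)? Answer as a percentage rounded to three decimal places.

Ex-post: (1 + 0.0380)/(1 + 0.0066) − 1 = 3.1194%
So the realized real rate is 3.119%.

3.119%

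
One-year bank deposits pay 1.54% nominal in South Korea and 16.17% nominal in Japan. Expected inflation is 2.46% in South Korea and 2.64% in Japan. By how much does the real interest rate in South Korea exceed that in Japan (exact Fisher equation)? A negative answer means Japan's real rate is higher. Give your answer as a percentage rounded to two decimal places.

-14.08%

South Korea: (1 + 0.0154)/(1 + 0.0246) − 1 = -0.8979%
Japan: (1 + 0.1617)/(1 + 0.0264) − 1 = 13.1820%
Differential = -0.8979% − 13.1820% = -14.0799% → -14.08%.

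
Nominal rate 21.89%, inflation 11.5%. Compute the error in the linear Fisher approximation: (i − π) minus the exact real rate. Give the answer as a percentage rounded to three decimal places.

1.072%

Approximate: r ≈ 21.890% − 11.500% = 10.3900%
Exact: (1 + 0.2189)/(1 + 0.1150) − 1 = 9.3184%
Error = 10.3900% − 9.3184% = 1.0716% → 1.072%.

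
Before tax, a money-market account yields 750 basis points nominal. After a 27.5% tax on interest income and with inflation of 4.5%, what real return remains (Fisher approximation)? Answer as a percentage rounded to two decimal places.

After-tax nominal return = 7.5% × (1 − 0.275) = 5.4375%.
r ≈ 5.4375% − 4.5% → 0.94%.

0.94%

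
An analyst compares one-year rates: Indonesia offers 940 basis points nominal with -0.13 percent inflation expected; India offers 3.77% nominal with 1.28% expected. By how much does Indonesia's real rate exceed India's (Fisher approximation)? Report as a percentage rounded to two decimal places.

Indonesia: 9.4% − (-0.13%) = 9.530%
India: 3.77% − 1.28% = 2.490%
Differential = 7.040% → 7.04%.

7.04%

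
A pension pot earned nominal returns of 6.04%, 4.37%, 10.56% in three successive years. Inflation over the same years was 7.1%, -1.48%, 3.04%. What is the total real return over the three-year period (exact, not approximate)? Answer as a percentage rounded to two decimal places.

Compound the nominal returns: 1.0604 × 1.0437 × 1.1056 = 1.223611.
Compound inflation: 1.0710 × 0.9852 × 1.0304 = 1.087226.
Deflate: 1.223611 / 1.087226 = 1.125444.
Total real return = 1.125444 − 1 → 12.54%.

12.54%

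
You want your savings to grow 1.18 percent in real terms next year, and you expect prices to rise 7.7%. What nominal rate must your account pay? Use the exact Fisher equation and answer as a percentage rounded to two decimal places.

(1 + i) = (1 + r)(1 + π) = 1.01180 × 1.07700 = 1.0897086
i = 1.0897086 − 1, so the required nominal rate is 8.97%.

8.97%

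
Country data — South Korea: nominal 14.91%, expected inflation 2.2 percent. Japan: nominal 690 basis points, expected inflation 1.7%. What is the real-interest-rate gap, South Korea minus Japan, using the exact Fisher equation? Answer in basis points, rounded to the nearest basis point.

732 basis points

South Korea: (1 + 0.1491)/(1 + 0.0220) − 1 = 12.4364%
Japan: (1 + 0.0690)/(1 + 0.0170) − 1 = 5.1131%
Differential = 12.4364% − 5.1131% = 7.3233% → 732 basis points.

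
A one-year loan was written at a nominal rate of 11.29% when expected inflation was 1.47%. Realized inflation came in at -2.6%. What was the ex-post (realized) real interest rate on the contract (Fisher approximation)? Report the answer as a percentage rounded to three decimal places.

13.890%

Ex-post: 11.29% − (-2.6%) = 13.890%
So the realized real rate is 13.890%.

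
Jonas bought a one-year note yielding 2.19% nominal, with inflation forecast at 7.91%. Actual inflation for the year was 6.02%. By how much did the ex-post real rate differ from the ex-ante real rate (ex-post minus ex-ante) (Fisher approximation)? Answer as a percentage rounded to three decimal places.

1.890%

Ex-ante: 2.19% − 7.91% = -5.720%
Ex-post: 2.19% − 6.02% = -3.830%
Difference (ex-post − ex-ante) = 1.8900% → 1.890%.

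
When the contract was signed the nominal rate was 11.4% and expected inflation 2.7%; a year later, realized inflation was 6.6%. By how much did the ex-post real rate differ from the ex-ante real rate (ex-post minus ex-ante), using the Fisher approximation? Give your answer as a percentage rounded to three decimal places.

Ex-ante: 11.4% − 2.7% = 8.700%
Ex-post: 11.4% − 6.6% = 4.800%
Difference (ex-post − ex-ante) = -3.9000% → -3.900%.

-3.900%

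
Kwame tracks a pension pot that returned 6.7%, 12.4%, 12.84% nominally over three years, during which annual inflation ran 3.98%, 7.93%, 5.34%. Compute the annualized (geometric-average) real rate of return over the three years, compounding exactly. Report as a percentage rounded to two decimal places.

4.61%

Nominal growth factor = 1.0670 × 1.1240 × 1.1284 = 1.35329915
Price-level growth factor = 1.0398 × 1.0793 × 1.0534 = 1.18218462
Real growth factor = 1.35329915 / 1.18218462 = 1.14474434
Annualized real rate = 1.14474434^(1/3) − 1 = 4.6091% → 4.61%.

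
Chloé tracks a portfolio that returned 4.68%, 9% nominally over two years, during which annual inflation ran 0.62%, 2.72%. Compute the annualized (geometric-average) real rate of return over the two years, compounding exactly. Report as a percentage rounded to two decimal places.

Compound the nominal returns: 1.0468 × 1.0900 = 1.14101200.
Compound inflation: 1.0062 × 1.0272 = 1.03356864.
Deflate: 1.14101200 / 1.03356864 = 1.10395377.
Annualized real rate = 1.10395377^(1/2) − 1 = 5.0692% → 5.07%.

5.07%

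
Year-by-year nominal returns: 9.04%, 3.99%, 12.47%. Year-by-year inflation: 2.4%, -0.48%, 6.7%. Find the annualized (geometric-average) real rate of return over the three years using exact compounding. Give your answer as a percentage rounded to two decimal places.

Nominal growth factor = 1.0904 × 1.0399 × 1.1247 = 1.27530516
Price-level growth factor = 1.0240 × 0.9952 × 1.0670 = 1.08736348
Real growth factor = 1.27530516 / 1.08736348 = 1.17284163
Annualized real rate = 1.17284163^(1/3) − 1 = 5.4581% → 5.46%.

5.46%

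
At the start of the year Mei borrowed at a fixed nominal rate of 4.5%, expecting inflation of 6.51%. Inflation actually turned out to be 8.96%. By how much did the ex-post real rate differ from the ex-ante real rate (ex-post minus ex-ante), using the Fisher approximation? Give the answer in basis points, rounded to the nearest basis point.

-245 basis points

Ex-ante: 4.5% − 6.51% = -2.010%
Ex-post: 4.5% − 8.96% = -4.460%
Difference (ex-post − ex-ante) = -2.4500% → -245 basis points.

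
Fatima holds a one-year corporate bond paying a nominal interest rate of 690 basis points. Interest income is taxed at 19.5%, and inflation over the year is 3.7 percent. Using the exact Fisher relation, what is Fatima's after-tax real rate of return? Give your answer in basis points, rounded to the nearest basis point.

179 basis points

After-tax nominal return = 6.9% × (1 − 0.195) = 5.5545%.
1 + r = 1.055545 / 1.03700 = 1.017883
After-tax real rate = 1.017883 − 1 → 179 basis points.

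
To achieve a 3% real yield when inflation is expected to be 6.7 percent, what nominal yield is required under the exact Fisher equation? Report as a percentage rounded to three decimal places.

9.901%

(1 + i) = (1 + r)(1 + π) = 1.03000 × 1.06700 = 1.09901
i = 1.09901 − 1, so the required nominal rate is 9.901%.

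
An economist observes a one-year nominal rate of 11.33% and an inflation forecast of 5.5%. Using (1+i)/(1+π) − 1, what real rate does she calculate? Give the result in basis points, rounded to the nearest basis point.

553 basis points

1 + r = 1.11330 / 1.05500 = 1.055261
r = 1.055261 − 1 = 5.5261%, i.e. 553 basis points.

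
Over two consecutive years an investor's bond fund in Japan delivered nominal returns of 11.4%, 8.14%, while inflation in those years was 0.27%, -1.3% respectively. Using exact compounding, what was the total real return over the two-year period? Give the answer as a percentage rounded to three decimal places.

21.726%

Nominal growth factor = 1.1140 × 1.0814 = 1.204680
Price-level growth factor = 1.0027 × 0.9870 = 0.989665
Real growth factor = 1.204680 / 0.989665 = 1.217260
Total real return = 1.217260 − 1 → 21.726%.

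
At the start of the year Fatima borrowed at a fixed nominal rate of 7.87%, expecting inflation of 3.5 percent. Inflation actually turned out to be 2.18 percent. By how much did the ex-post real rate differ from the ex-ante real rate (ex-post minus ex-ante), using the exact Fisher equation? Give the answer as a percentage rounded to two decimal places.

1.35%

Ex-ante: (1 + 0.0787)/(1 + 0.0350) − 1 = 4.2222%
Ex-post: (1 + 0.0787)/(1 + 0.0218) − 1 = 5.5686%
Difference (ex-post − ex-ante) = 1.3464% → 1.35%.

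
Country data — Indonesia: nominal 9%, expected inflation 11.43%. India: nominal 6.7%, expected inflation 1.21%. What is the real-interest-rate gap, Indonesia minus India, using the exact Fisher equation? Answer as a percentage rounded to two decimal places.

-7.61%

Indonesia: (1 + 0.0900)/(1 + 0.1143) − 1 = -2.1807%
India: (1 + 0.0670)/(1 + 0.0121) − 1 = 5.4244%
Differential = -2.1807% − 5.4244% = -7.6051% → -7.61%.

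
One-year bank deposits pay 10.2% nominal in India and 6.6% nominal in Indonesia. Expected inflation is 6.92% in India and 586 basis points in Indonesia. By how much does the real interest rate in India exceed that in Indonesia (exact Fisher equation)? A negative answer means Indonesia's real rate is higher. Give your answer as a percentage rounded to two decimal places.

2.37%

India: (1 + 0.1020)/(1 + 0.0692) − 1 = 3.0677%
Indonesia: (1 + 0.0660)/(1 + 0.0586) − 1 = 0.6990%
Differential = 3.0677% − 0.6990% = 2.3687% → 2.37%.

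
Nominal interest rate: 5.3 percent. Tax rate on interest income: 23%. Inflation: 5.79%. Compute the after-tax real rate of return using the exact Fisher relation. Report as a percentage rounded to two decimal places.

After-tax nominal return = 5.3% × (1 − 0.23) = 4.0810%.
1 + r = 1.04081 / 1.05790 = 0.983845
After-tax real rate = 0.983845 − 1 → -1.62%.

-1.62%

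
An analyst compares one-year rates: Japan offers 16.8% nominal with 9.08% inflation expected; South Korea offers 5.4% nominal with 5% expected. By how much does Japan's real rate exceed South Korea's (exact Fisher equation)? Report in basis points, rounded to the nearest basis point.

Japan: (1 + 0.1680)/(1 + 0.0908) − 1 = 7.0774%
South Korea: (1 + 0.0540)/(1 + 0.0500) − 1 = 0.3810%
Differential = 7.0774% − 0.3810% = 6.6964% → 670 basis points.

670 basis points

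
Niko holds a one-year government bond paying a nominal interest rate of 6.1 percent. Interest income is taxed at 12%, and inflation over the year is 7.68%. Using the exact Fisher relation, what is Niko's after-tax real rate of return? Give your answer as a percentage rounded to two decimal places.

-2.15%

After-tax nominal return = 6.1% × (1 − 0.12) = 5.3680%.
1 + r = 1.05368 / 1.07680 = 0.978529
After-tax real rate = 0.978529 − 1 → -2.15%.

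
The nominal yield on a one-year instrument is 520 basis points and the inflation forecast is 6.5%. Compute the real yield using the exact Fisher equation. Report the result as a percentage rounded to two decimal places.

1 + r = 1.05200 / 1.06500 = 0.987793
r = 0.987793 − 1 = -1.2207%, i.e. -1.22%.

-1.22%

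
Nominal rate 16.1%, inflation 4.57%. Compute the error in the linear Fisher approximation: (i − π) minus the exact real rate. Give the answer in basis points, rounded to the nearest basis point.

50 basis points

Approximate: r ≈ 16.100% − 4.570% = 11.5300%
Exact: (1 + 0.1610)/(1 + 0.0457) − 1 = 11.0261%
Error = 11.5300% − 11.0261% = 0.5039% → 50 basis points.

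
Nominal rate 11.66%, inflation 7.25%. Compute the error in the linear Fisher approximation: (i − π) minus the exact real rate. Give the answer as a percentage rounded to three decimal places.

Approximate: r ≈ 11.660% − 7.250% = 4.4100%
Exact: (1 + 0.1166)/(1 + 0.0725) − 1 = 4.1119%
Error = 4.4100% − 4.1119% = 0.2981% → 0.298%.

0.298%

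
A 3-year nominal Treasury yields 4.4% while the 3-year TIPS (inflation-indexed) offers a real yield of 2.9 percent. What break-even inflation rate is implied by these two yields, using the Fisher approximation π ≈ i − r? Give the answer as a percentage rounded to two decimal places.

π ≈ i − r = 4.4% − 2.9% → 1.50%.

1.50%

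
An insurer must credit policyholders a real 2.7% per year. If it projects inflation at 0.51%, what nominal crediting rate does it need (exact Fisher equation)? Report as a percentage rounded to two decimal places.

(1 + i) = (1 + r)(1 + π) = 1.02700 × 1.00510 = 1.0322377
i = 1.0322377 − 1, so the required nominal rate is 3.22%.

3.22%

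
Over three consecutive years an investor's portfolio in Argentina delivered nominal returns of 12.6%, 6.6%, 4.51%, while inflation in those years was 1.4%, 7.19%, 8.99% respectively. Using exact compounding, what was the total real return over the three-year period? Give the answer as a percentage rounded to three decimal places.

5.895%

Compound the nominal returns: 1.1260 × 1.0660 × 1.0451 = 1.254450.
Compound inflation: 1.0140 × 1.0719 × 1.0899 = 1.184620.
Deflate: 1.254450 / 1.184620 = 1.058948.
Total real return = 1.058948 − 1 → 5.895%.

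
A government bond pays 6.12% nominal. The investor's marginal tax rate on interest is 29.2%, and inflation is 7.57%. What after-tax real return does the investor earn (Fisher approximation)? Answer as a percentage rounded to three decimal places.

-3.237%

After-tax nominal return = 6.12% × (1 − 0.292) = 4.33296%.
r ≈ 4.33296% − 7.57% → -3.237%.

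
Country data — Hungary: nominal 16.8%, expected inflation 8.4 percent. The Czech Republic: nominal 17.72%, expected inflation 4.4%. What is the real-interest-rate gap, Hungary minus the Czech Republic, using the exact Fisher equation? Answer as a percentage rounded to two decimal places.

Hungary: (1 + 0.1680)/(1 + 0.0840) − 1 = 7.7491%
The Czech Republic: (1 + 0.1772)/(1 + 0.0440) − 1 = 12.7586%
Differential = 7.7491% − 12.7586% = -5.0095% → -5.01%.

-5.01%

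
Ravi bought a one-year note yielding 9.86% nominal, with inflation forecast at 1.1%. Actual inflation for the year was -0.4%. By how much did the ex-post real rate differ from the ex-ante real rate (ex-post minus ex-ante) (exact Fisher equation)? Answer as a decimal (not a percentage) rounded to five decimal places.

Ex-ante: (1 + 0.0986)/(1 + 0.0110) − 1 = 8.66469%
Ex-post: (1 + 0.0986)/(1 − 0.0040) − 1 = 10.30120%
Difference (ex-post − ex-ante) = 1.63652% → 0.01637.

0.01637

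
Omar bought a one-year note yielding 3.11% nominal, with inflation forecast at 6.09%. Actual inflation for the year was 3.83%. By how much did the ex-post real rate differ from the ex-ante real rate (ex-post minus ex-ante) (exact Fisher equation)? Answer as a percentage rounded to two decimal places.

Ex-ante: (1 + 0.0311)/(1 + 0.0609) − 1 = -2.8089%
Ex-post: (1 + 0.0311)/(1 + 0.0383) − 1 = -0.6934%
Difference (ex-post − ex-ante) = 2.1155% → 2.12%.

2.12%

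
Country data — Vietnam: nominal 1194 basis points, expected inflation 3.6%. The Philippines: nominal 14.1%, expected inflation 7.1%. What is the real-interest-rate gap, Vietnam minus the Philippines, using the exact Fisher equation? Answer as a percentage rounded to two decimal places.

Vietnam: (1 + 0.1194)/(1 + 0.0360) − 1 = 8.0502%
The Philippines: (1 + 0.1410)/(1 + 0.0710) − 1 = 6.5359%
Differential = 8.0502% − 6.5359% = 1.5142% → 1.51%.

1.51%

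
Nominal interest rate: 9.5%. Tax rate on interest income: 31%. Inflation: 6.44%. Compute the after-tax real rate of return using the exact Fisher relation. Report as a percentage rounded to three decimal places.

0.108%

After-tax nominal return = 9.5% × (1 − 0.31) = 6.5550%.
1 + r = 1.06555 / 1.06440 = 1.001080
After-tax real rate = 1.001080 − 1 → 0.108%.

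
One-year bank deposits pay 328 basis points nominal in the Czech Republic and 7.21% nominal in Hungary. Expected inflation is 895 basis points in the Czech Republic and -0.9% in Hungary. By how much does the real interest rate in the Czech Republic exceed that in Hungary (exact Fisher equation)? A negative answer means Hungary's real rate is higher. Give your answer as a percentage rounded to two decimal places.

-13.39%

The Czech Republic: (1 + 0.0328)/(1 + 0.0895) − 1 = -5.2042%
Hungary: (1 + 0.0721)/(1 − 0.0090) − 1 = 8.1837%
Differential = -5.2042% − 8.1837% = -13.3879% → -13.39%.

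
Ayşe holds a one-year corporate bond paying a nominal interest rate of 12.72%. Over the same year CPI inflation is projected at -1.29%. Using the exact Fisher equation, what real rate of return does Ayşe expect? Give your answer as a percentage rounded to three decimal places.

By the Fisher equation, 1 + r = (1 + i)/(1 + π).
1 + r = 1.12720 / 0.98710 = 1.141931
r = 1.141931 − 1 = 14.1931%, i.e. 14.193%.

14.193%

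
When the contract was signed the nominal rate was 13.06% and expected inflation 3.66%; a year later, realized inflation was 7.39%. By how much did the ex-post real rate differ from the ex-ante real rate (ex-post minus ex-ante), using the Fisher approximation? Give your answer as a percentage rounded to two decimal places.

Ex-ante: 13.06% − 3.66% = 9.400%
Ex-post: 13.06% − 7.39% = 5.670%
Difference (ex-post − ex-ante) = -3.7300% → -3.73%.

-3.73%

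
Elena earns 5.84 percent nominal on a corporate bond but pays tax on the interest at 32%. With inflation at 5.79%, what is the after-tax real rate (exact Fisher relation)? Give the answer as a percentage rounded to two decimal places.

-1.72%

After-tax nominal return = 5.84% × (1 − 0.32) = 3.9712%.
1 + r = 1.039712 / 1.05790 = 0.982807
After-tax real rate = 0.982807 − 1 → -1.72%.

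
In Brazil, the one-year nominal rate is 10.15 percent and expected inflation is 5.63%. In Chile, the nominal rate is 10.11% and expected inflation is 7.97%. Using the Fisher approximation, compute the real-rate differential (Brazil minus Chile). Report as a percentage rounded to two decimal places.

Brazil: 10.15% − 5.63% = 4.520%
Chile: 10.11% − 7.97% = 2.140%
Differential = 2.380% → 2.38%.

2.38%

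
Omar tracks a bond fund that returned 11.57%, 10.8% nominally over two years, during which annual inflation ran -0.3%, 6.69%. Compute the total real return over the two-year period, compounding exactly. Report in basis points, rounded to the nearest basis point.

1622 basis points

Nominal growth factor = 1.1157 × 1.1080 = 1.236196
Price-level growth factor = 0.9970 × 1.0669 = 1.063699
Real growth factor = 1.236196 / 1.063699 = 1.162166
Total real return = 1.162166 − 1 → 1622 basis points.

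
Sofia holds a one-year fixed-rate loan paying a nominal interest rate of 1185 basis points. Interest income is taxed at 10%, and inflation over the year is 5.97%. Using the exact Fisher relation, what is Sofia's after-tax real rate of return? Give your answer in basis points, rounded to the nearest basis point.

After-tax nominal return = 11.85% × (1 − 0.1) = 10.6650%.
1 + r = 1.10665 / 1.05970 = 1.044305
After-tax real rate = 1.044305 − 1 → 443 basis points.

443 basis points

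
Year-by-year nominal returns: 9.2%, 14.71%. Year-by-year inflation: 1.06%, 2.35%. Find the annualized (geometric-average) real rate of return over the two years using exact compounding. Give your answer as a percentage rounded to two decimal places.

Nominal growth factor = 1.0920 × 1.1471 = 1.25263320
Price-level growth factor = 1.0106 × 1.0235 = 1.03434910
Real growth factor = 1.25263320 / 1.03434910 = 1.21103523
Annualized real rate = 1.21103523^(1/2) − 1 = 10.0470% → 10.05%.

10.05%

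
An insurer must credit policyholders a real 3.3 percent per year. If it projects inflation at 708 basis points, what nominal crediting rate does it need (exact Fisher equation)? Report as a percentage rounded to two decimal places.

10.61%

(1 + i) = (1 + r)(1 + π) = 1.03300 × 1.07080 = 1.1061364
i = 1.1061364 − 1, so the required nominal rate is 10.61%.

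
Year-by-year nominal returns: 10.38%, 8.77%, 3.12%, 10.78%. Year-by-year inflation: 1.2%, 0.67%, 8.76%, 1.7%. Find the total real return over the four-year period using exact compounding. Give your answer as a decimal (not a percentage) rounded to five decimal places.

Compound the nominal returns: 1.1038 × 1.0877 × 1.0312 × 1.1078 = 1.371525.
Compound inflation: 1.0120 × 1.0067 × 1.0876 × 1.0170 = 1.126862.
Deflate: 1.371525 / 1.126862 = 1.217119.
Total real return = 1.217119 − 1 → 0.21712.

0.21712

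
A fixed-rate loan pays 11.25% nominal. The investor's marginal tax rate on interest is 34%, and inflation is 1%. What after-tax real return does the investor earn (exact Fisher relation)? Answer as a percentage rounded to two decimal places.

After-tax nominal return = 11.25% × (1 − 0.34) = 7.4250%.
1 + r = 1.07425 / 1.01000 = 1.063614
After-tax real rate = 1.063614 − 1 → 6.36%.

6.36%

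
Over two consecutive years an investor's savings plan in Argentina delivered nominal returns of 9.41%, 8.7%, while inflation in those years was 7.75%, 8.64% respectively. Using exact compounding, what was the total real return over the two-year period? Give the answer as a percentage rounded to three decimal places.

1.597%

Compound the nominal returns: 1.0941 × 1.0870 = 1.189287.
Compound inflation: 1.0775 × 1.0864 = 1.170596.
Deflate: 1.189287 / 1.170596 = 1.015967.
Total real return = 1.015967 − 1 → 1.597%.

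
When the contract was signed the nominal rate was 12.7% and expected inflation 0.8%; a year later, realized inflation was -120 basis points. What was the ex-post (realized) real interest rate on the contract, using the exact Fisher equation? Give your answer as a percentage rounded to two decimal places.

Ex-post: (1 + 0.1270)/(1 − 0.0120) − 1 = 14.0688%
So the realized real rate is 14.07%.

14.07%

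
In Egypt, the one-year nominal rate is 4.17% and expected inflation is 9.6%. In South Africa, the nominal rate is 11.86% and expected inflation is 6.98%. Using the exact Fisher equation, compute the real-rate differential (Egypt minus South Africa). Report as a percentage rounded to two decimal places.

-9.52%

Egypt: (1 + 0.0417)/(1 + 0.0960) − 1 = -4.9544%
South Africa: (1 + 0.1186)/(1 + 0.0698) − 1 = 4.5616%
Differential = -4.9544% − 4.5616% = -9.5160% → -9.52%.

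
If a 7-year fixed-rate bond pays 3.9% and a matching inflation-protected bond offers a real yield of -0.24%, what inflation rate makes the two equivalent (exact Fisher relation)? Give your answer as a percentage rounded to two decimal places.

(1 + π) = (1 + i)/(1 + r) = 1.03900 / 0.99760 = 1.041500
Break-even inflation = 1.041500 − 1 → 4.15%.

4.15%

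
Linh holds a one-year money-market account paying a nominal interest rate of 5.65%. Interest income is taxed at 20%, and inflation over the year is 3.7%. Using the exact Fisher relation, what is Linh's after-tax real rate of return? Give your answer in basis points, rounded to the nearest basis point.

79 basis points

After-tax nominal return = 5.65% × (1 − 0.2) = 4.5200%.
1 + r = 1.04520 / 1.03700 = 1.007907
After-tax real rate = 1.007907 − 1 → 79 basis points.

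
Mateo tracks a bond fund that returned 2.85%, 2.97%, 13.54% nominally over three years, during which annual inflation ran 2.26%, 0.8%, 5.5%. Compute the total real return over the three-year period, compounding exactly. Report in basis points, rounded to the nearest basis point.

Nominal growth factor = 1.0285 × 1.0297 × 1.1354 = 1.202441
Price-level growth factor = 1.0226 × 1.0080 × 1.0550 = 1.087474
Real growth factor = 1.202441 / 1.087474 = 1.105720
Total real return = 1.105720 − 1 → 1057 basis points.

1057 basis points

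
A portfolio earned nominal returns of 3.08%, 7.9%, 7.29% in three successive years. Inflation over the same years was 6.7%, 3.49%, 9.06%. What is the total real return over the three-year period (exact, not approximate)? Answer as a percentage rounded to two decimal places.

-0.91%

Nominal growth factor = 1.0308 × 1.0790 × 1.0729 = 1.193315
Price-level growth factor = 1.0670 × 1.0349 × 1.0906 = 1.204282
Real growth factor = 1.193315 / 1.204282 = 0.990893
Total real return = 0.990893 − 1 → -0.91%.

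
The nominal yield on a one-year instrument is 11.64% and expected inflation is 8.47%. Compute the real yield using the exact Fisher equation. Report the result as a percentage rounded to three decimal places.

2.922%

By the Fisher relation, 1 + r = (1 + i)/(1 + π).
1 + r = 1.11640 / 1.08470 = 1.0292247
r = 1.0292247 − 1 = 2.92247%, i.e. 2.922%.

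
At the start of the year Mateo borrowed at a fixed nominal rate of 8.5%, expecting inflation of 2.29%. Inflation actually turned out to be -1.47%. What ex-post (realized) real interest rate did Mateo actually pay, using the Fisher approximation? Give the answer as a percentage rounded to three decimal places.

9.970%

Ex-post: 8.5% − (-1.47%) = 9.970%
So the realized real rate is 9.970%.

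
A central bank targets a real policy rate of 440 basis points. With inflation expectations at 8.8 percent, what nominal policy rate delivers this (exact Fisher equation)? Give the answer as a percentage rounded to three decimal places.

13.587%

(1 + i) = (1 + r)(1 + π) = 1.04400 × 1.08800 = 1.135872
i = 1.135872 − 1, so the required nominal rate is 13.587%.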